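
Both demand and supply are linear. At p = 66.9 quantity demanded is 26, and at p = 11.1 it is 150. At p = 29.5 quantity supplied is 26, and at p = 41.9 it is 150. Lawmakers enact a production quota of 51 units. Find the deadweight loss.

Demand slope = (11.1 − 66.9)/(150 − 26) = −0.45, so p = 78.6 − 0.45q.
Supply slope = (41.9 − 29.5)/(150 − 26) = 0.1, so p = 26.9 + 0.1q.
Competitive equilibrium: 78.6 − 0.45q = 26.9 + 0.1q → q* = 94, p* = 36.3.
At q = 51: demand price = 78.6 − 0.45·51 = 55.65; supply price = 26.9 + 0.1·51 = 32.
Δq = 94 − 51 = 43; wedge = 55.65 − 32 = 23.65.
The triangle = ½ × 43 × 23.65 = 508.475.

508.475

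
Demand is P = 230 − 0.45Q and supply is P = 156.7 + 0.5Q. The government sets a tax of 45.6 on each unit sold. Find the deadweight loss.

1094.40

Competitive equilibrium: 230 − 0.45Q = 156.7 + 0.5Q → Q* = 77.1579, P* = 195.2789.
With the tax, the buyer price exceeds the seller price by 45.6: (230 − 0.45Q) − (156.7 + 0.5Q) = 45.6 → Q' = 29.1579.
ΔQ = 77.1579 − 29.1579 = 48; the wedge equals the tax, 45.6.
DWL = ½ × 48 × 45.6 = 1094.40.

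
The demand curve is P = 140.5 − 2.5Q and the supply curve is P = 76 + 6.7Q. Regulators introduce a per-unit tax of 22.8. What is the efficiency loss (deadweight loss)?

Competitive equilibrium: 140.5 − 2.5Q = 76 + 6.7Q → Q* = 7.0109, P* = 122.9728.
With the tax, the buyer price exceeds the seller price by 22.8: (140.5 − 2.5Q) − (76 + 6.7Q) = 22.8 → Q' = 4.5326.
ΔQ = 7.0109 − 4.5326 = 2.4783; the wedge equals the tax, 22.8.
Deadweight loss = ½ × 2.4783 × 22.8 = 28.25.

28.25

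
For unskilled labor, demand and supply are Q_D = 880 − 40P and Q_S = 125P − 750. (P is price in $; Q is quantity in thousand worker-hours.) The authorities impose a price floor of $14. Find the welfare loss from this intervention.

In inverse form: demand P = 22 − 0.025Q, supply P = 6 + 0.008Q.
Competitive equilibrium: 22 − 0.025Q = 6 + 0.008Q → Q* = 484.8485, P* = 9.8788.
At the floor P = 14, quantity demanded = (22 − 14)/0.025 = 320.
Sellers' marginal cost at Q' = 320: 6 + 0.008·320 = 8.56.
ΔQ = 484.8485 − 320 = 164.8485; wedge = 14 − 8.56 = 5.44.
DWL = ½ × 164.8485 × 5.44 = $448.39 thousand.

$448.39 thousand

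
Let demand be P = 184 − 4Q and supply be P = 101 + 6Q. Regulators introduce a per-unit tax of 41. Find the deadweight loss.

84.05

Competitive equilibrium: 184 − 4Q = 101 + 6Q → Q* = 8.3, P* = 150.8.
With the tax, the buyer price exceeds the seller price by 41: (184 − 4Q) − (101 + 6Q) = 41 → Q' = 4.2.
ΔQ = 8.3 − 4.2 = 4.1; the wedge equals the tax, 41.
Deadweight loss = ½ × 4.1 × 41 = 84.05.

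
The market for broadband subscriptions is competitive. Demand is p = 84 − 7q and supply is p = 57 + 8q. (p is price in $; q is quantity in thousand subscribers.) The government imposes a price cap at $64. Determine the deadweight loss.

$6.42 thousand

Competitive equilibrium: 84 − 7q = 57 + 8q → q* = 1.8, p* = 71.4.
At the ceiling p = 64, quantity supplied = (64 − 57)/8 = 0.875.
Willingness to pay at q' = 0.875: 84 − 7·0.875 = 77.875.
Δq = 1.8 − 0.875 = 0.925; wedge = 77.875 − 64 = 13.875.
Deadweight loss = ½ × 0.925 × 13.875 = $6.42 thousand.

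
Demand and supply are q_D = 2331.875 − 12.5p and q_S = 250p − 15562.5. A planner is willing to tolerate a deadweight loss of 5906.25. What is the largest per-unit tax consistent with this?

31.5

In inverse form: demand p = 186.55 − 0.08q, supply p = 62.25 + 0.004q.
Competitive equilibrium: 186.55 − 0.08q = 62.25 + 0.004q → q* = 1479.7619, p* = 68.169.
A tax t gives Δq = t/0.084 and wedge t, so DWL = t²/0.168.
t²/0.168 = 5906.25 → t² = 992.25 → t = 31.5.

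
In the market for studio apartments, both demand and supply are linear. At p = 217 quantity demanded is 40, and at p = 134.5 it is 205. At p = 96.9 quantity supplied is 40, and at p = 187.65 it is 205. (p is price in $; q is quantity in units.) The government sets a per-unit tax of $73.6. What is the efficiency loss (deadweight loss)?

$2579.50

Demand slope = (134.5 − 217)/(205 − 40) = −0.5, so p = 237 − 0.5q.
Supply slope = (187.65 − 96.9)/(205 − 40) = 0.55, so p = 74.9 + 0.55q.
Competitive equilibrium: 237 − 0.5q = 74.9 + 0.55q → q* = 154.38095, p* = 159.80952.
With the tax, the buyer price exceeds the seller price by 73.6: (237 − 0.5q) − (74.9 + 0.55q) = 73.6 → q' = 84.28571.
Δq = 154.38095 − 84.28571 = 70.09524; the wedge equals the tax, 73.6.
DWL = ½ × 70.09524 × 73.6 = $2579.50.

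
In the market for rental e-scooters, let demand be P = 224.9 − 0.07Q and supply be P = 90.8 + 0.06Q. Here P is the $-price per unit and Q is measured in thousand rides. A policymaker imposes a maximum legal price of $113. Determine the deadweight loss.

Competitive equilibrium: 224.9 − 0.07Q = 90.8 + 0.06Q → Q* = 1031.53846, P* = 152.69231.
At the ceiling P = 113, quantity supplied = (113 − 90.8)/0.06 = 370.
Willingness to pay at Q' = 370: 224.9 − 0.07·370 = 199.
ΔQ = 1031.53846 − 370 = 661.53846; wedge = 199 − 113 = 86.
The triangle = ½ × 661.53846 × 86 = $28446.15 thousand.

$28446.15 thousand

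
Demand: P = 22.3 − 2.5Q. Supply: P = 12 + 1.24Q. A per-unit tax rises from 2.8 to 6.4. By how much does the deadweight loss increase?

4.43

Competitive equilibrium: 22.3 − 2.5Q = 12 + 1.24Q → Q* = 2.754, P* = 15.415.
For a per-unit tax t: ΔQ = t/3.74, so DWL = ½·t·(t/3.74) = t²/7.48.
At t = 2.8: DWL = 1.048. At t = 6.4: DWL = 5.476.
Increase = 5.476 − 1.048 = 4.43.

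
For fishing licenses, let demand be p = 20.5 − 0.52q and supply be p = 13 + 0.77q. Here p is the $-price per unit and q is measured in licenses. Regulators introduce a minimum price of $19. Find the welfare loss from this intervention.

$5.53

Competitive equilibrium: 20.5 − 0.52q = 13 + 0.77q → q* = 5.814, p* = 17.4767.
At the floor p = 19, quantity demanded = (20.5 − 19)/0.52 = 2.8846.
Sellers' marginal cost at q' = 2.8846: 13 + 0.77·2.8846 = 15.2211.
Δq = 5.814 − 2.8846 = 2.9294; wedge = 19 − 15.2211 = 3.7789.
Welfare loss = ½ × 2.9294 × 3.7789 = $5.53.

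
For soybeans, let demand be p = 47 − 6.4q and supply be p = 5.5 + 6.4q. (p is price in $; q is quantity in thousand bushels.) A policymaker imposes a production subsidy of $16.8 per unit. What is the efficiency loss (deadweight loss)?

$11.025 thousand

Competitive equilibrium: 47 − 6.4q = 5.5 + 6.4q → q* = 3.2422, p* = 26.25.
The subsidy lowers effective supply by 16.8: p = 6.4q − 11.3.
New quantity: 47 − 6.4q = 6.4q − 11.3 → q' = 4.5547.
Overproduction Δq = 4.5547 − 3.2422 = 1.3125; wedge = subsidy = 16.8.
Welfare loss = ½ × 1.3125 × 16.8 = $11.025 thousand.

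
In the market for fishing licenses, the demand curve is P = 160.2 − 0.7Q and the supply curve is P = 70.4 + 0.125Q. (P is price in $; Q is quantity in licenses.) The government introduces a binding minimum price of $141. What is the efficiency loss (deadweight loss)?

Competitive equilibrium: 160.2 − 0.7Q = 70.4 + 0.125Q → Q* = 108.84848, P* = 84.00606.
At the floor P = 141, quantity demanded = (160.2 − 141)/0.7 = 27.42857.
Sellers' marginal cost at Q' = 27.42857: 70.4 + 0.125·27.42857 = 73.82857.
ΔQ = 108.84848 − 27.42857 = 81.41991; wedge = 141 − 73.82857 = 67.17143.
Welfare loss = ½ × 81.41991 × 67.17143 = $2734.55.

$2734.55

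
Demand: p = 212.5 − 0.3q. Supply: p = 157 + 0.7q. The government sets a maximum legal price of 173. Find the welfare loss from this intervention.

Competitive equilibrium: 212.5 − 0.3q = 157 + 0.7q → q* = 55.5, p* = 195.85.
At the ceiling p = 173, quantity supplied = (173 − 157)/0.7 = 22.8571.
Willingness to pay at q' = 22.8571: 212.5 − 0.3·22.8571 = 205.6429.
Δq = 55.5 − 22.8571 = 32.6429; wedge = 205.6429 − 173 = 32.6429.
The triangle = ½ × 32.6429 × 32.6429 = 532.78.

532.78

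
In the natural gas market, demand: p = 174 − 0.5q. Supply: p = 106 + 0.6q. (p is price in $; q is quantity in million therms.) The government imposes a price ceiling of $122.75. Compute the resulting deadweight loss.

$632.12 million

Competitive equilibrium: 174 − 0.5q = 106 + 0.6q → q* = 61.8182, p* = 143.0909.
At the ceiling p = 122.75, quantity supplied = (122.75 − 106)/0.6 = 27.9167.
Willingness to pay at q' = 27.9167: 174 − 0.5·27.9167 = 160.0417.
Δq = 61.8182 − 27.9167 = 33.9015; wedge = 160.0417 − 122.75 = 37.2917.
DWL = ½ × 33.9015 × 37.2917 = $632.12 million.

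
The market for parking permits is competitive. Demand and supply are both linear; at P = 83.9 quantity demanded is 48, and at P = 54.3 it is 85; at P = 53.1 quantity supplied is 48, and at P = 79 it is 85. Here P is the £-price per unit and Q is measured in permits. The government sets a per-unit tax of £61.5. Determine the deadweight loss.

£1260.75

Demand slope = (54.3 − 83.9)/(85 − 48) = −0.8, so P = 122.3 − 0.8Q.
Supply slope = (79 − 53.1)/(85 − 48) = 0.7, so P = 19.5 + 0.7Q.
Competitive equilibrium: 122.3 − 0.8Q = 19.5 + 0.7Q → Q* = 68.5333, P* = 67.4733.
With the tax, the buyer price exceeds the seller price by 61.5: (122.3 − 0.8Q) − (19.5 + 0.7Q) = 61.5 → Q' = 27.5333.
ΔQ = 68.5333 − 27.5333 = 41; the wedge equals the tax, 61.5.
Welfare loss = ½ × 41 × 61.5 = £1260.75.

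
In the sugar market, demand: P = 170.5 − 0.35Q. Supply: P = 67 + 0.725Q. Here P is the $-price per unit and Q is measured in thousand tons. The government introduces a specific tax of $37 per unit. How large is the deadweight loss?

$636.74 thousand

Competitive equilibrium: 170.5 − 0.35Q = 67 + 0.725Q → Q* = 96.2791, P* = 136.8023.
With the tax, the buyer price exceeds the seller price by 37: (170.5 − 0.35Q) − (67 + 0.725Q) = 37 → Q' = 61.8605.
ΔQ = 96.2791 − 61.8605 = 34.4186; the wedge equals the tax, 37.
DWL = ½ × 34.4186 × 37 = $636.74 thousand.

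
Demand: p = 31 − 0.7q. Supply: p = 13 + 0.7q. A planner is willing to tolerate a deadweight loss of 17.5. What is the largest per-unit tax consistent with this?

7

Competitive equilibrium: 31 − 0.7q = 13 + 0.7q → q* = 12.8571, p* = 22.
A tax t gives Δq = t/1.4 and wedge t, so DWL = t²/2.8.
t²/2.8 = 17.5 → t² = 49 → t = 7.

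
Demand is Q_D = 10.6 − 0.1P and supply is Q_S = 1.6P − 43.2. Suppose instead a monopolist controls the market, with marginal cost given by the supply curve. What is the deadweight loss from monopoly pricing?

In inverse form: demand P = 106 − 10Q, supply P = 27 + 0.625Q.
Competitive equilibrium: 106 − 10Q = 27 + 0.625Q → Q* = 7.4353, P* = 31.6471.
Marginal revenue: MR = 106 − 20Q. Set MR = MC: 106 − 20Q = 27 + 0.625Q → Q_m = 3.8303.
Price P_m = 106 − 10·3.8303 = 67.697; MC(Q_m) = 27 + 0.625·3.8303 = 29.3939.
Competitive Q* = 7.4353, so ΔQ = 3.605; wedge = 67.697 − 29.3939 = 38.3031.
The triangle = ½ × 3.605 × 38.3031 = 69.04.

69.04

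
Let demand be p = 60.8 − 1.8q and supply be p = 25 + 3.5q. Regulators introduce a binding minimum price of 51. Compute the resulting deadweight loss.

4.55

Competitive equilibrium: 60.8 − 1.8q = 25 + 3.5q → q* = 6.7547, p* = 48.6415.
At the floor p = 51, quantity demanded = (60.8 − 51)/1.8 = 5.4444.
Sellers' marginal cost at q' = 5.4444: 25 + 3.5·5.4444 = 44.0554.
Δq = 6.7547 − 5.4444 = 1.3103; wedge = 51 − 44.0554 = 6.9446.
Deadweight loss = ½ × 1.3103 × 6.9446 = 4.55.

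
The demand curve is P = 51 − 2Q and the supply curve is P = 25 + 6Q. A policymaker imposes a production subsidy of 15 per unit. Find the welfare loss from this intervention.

Competitive equilibrium: 51 − 2Q = 25 + 6Q → Q* = 3.25, P* = 44.5.
The subsidy lowers effective supply by 15: P = 10 + 6Q.
New quantity: 51 − 2Q = 10 + 6Q → Q' = 5.125.
Overproduction ΔQ = 5.125 − 3.25 = 1.875; wedge = subsidy = 15.
The triangle = ½ × 1.875 × 15 = 14.06.

14.06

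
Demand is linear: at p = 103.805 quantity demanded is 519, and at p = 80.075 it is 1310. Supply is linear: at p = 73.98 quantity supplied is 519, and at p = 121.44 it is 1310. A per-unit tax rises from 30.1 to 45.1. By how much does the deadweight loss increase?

6266.67

Demand slope = (80.075 − 103.805)/(1310 − 519) = −0.03, so p = 119.375 − 0.03q.
Supply slope = (121.44 − 73.98)/(1310 − 519) = 0.06, so p = 42.84 + 0.06q.
Competitive equilibrium: 119.375 − 0.03q = 42.84 + 0.06q → q* = 850.3889, p* = 93.8633.
For a per-unit tax t: Δq = t/0.09, so DWL = ½·t·(t/0.09) = t²/0.18.
At t = 30.1: DWL = 5033.389. At t = 45.1: DWL = 11300.056.
Increase = 11300.056 − 5033.389 = 6266.67.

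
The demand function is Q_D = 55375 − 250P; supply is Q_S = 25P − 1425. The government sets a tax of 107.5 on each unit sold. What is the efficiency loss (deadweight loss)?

In inverse form: demand P = 221.5 − 0.004Q, supply P = 57 + 0.04Q.
Competitive equilibrium: 221.5 − 0.004Q = 57 + 0.04Q → Q* = 3738.63636, P* = 206.54545.
With the tax, the buyer price exceeds the seller price by 107.5: (221.5 − 0.004Q) − (57 + 0.04Q) = 107.5 → Q' = 1295.45455.
ΔQ = 3738.63636 − 1295.45455 = 2443.18181; the wedge equals the tax, 107.5.
Welfare loss = ½ × 2443.18181 × 107.5 = 131321.02.

131321.02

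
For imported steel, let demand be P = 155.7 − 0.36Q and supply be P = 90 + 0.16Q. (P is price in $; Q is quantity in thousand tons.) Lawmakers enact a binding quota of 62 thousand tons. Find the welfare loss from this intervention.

$1076.51 thousand

Competitive equilibrium: 155.7 − 0.36Q = 90 + 0.16Q → Q* = 126.3462, P* = 110.2154.
At Q = 62: demand price = 155.7 − 0.36·62 = 133.38; supply price = 90 + 0.16·62 = 99.92.
ΔQ = 126.3462 − 62 = 64.3462; wedge = 133.38 − 99.92 = 33.46.
The triangle = ½ × 64.3462 × 33.46 = $1076.51 thousand.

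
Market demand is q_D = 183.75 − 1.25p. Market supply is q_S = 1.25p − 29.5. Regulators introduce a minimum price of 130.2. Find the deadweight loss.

2520.01

In inverse form: demand p = 147 − 0.8q, supply p = 23.6 + 0.8q.
Competitive equilibrium: 147 − 0.8q = 23.6 + 0.8q → q* = 77.125, p* = 85.3.
At the floor p = 130.2, quantity demanded = (147 − 130.2)/0.8 = 21.
Sellers' marginal cost at q' = 21: 23.6 + 0.8·21 = 40.4.
Δq = 77.125 − 21 = 56.125; wedge = 130.2 − 40.4 = 89.8.
Deadweight loss = ½ × 56.125 × 89.8 = 2520.01.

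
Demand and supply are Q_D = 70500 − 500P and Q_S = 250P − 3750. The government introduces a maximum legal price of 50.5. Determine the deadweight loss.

441046.875

In inverse form: demand P = 141 − 0.002Q, supply P = 15 + 0.004Q.
Competitive equilibrium: 141 − 0.002Q = 15 + 0.004Q → Q* = 21000, P* = 99.
At the ceiling P = 50.5, quantity supplied = (50.5 − 15)/0.004 = 8875.
Willingness to pay at Q' = 8875: 141 − 0.002·8875 = 123.25.
ΔQ = 21000 − 8875 = 12125; wedge = 123.25 − 50.5 = 72.75.
Welfare loss = ½ × 12125 × 72.75 = 441046.875.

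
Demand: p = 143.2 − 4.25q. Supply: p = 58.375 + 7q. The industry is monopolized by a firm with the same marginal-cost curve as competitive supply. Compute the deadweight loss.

24.04

Competitive equilibrium: 143.2 − 4.25q = 58.375 + 7q → q* = 7.54, p* = 111.155.
Marginal revenue: MR = 143.2 − 8.5q. Set MR = MC: 143.2 − 8.5q = 58.375 + 7q → q_m = 5.4726.
Price p_m = 143.2 − 4.25·5.4726 = 119.9415; MC(q_m) = 58.375 + 7·5.4726 = 96.6832.
Competitive q* = 7.54, so Δq = 2.0674; wedge = 119.9415 − 96.6832 = 23.2583.
DWL = ½ × 2.0674 × 23.2583 = 24.04.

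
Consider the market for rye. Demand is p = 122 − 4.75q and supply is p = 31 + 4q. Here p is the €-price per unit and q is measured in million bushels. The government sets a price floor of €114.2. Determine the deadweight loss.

€335.57 million

Competitive equilibrium: 122 − 4.75q = 31 + 4q → q* = 10.4, p* = 72.6.
At the floor p = 114.2, quantity demanded = (122 − 114.2)/4.75 = 1.6421.
Sellers' marginal cost at q' = 1.6421: 31 + 4·1.6421 = 37.5684.
Δq = 10.4 − 1.6421 = 8.7579; wedge = 114.2 − 37.5684 = 76.6316.
Deadweight loss = ½ × 8.7579 × 76.6316 = €335.57 million.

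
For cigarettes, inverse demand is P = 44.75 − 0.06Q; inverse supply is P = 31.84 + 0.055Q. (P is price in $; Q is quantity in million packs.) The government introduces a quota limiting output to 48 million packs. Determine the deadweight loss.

$237.44 million

Competitive equilibrium: 44.75 − 0.06Q = 31.84 + 0.055Q → Q* = 112.2609, P* = 38.0143.
At Q = 48: demand price = 44.75 − 0.06·48 = 41.87; supply price = 31.84 + 0.055·48 = 34.48.
ΔQ = 112.2609 − 48 = 64.2609; wedge = 41.87 − 34.48 = 7.39.
The triangle = ½ × 64.2609 × 7.39 = $237.44 million.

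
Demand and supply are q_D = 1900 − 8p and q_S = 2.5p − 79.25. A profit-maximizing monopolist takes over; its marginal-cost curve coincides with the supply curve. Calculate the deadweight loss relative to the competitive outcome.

In inverse form: demand p = 237.5 − 0.125q, supply p = 31.7 + 0.4q.
Competitive equilibrium: 237.5 − 0.125q = 31.7 + 0.4q → q* = 392, p* = 188.5.
Marginal revenue: MR = 237.5 − 0.25q. Set MR = MC: 237.5 − 0.25q = 31.7 + 0.4q → q_m = 316.61538.
Price p_m = 237.5 − 0.125·316.61538 = 197.92308; MC(q_m) = 31.7 + 0.4·316.61538 = 158.34615.
Competitive q* = 392, so Δq = 75.38462; wedge = 197.92308 − 158.34615 = 39.57693.
The triangle = ½ × 75.38462 × 39.57693 = 1491.75.

1491.75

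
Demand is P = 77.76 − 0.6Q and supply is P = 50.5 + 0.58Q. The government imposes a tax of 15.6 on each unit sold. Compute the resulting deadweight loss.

103.12

Competitive equilibrium: 77.76 − 0.6Q = 50.5 + 0.58Q → Q* = 23.1017, P* = 63.899.
With the tax, the buyer price exceeds the seller price by 15.6: (77.76 − 0.6Q) − (50.5 + 0.58Q) = 15.6 → Q' = 9.8814.
ΔQ = 23.1017 − 9.8814 = 13.2203; the wedge equals the tax, 15.6.
DWL = ½ × 13.2203 × 15.6 = 103.12.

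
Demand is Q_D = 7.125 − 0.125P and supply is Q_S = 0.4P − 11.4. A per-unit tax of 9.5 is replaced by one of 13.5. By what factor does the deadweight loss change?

In inverse form: demand P = 57 − 8Q, supply P = 28.5 + 2.5Q.
Competitive equilibrium: 57 − 8Q = 28.5 + 2.5Q → Q* = 2.7143, P* = 35.2857.
For a per-unit tax t: ΔQ = t/10.5, so DWL = ½·t·(t/10.5) = t²/21.
At t = 9.5: DWL = 4.298. At t = 13.5: DWL = 8.679.
Ratio = (13.5/9.5)² = 2.019.

2.019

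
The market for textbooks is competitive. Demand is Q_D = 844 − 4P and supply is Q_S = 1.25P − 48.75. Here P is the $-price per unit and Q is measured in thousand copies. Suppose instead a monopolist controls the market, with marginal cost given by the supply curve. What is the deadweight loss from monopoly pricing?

$520.99 thousand

In inverse form: demand P = 211 − 0.25Q, supply P = 39 + 0.8Q.
Competitive equilibrium: 211 − 0.25Q = 39 + 0.8Q → Q* = 163.8095, P* = 170.0476.
Marginal revenue: MR = 211 − 0.5Q. Set MR = MC: 211 − 0.5Q = 39 + 0.8Q → Q_m = 132.3077.
Price P_m = 211 − 0.25·132.3077 = 177.9231; MC(Q_m) = 39 + 0.8·132.3077 = 144.8462.
Competitive Q* = 163.8095, so ΔQ = 31.5018; wedge = 177.9231 − 144.8462 = 33.0769.
DWL = ½ × 31.5018 × 33.0769 = $520.99 thousand.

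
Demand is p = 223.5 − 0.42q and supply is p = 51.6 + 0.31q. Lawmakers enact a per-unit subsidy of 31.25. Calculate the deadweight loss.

668.88

Competitive equilibrium: 223.5 − 0.42q = 51.6 + 0.31q → q* = 235.4795, p* = 124.5986.
The subsidy lowers effective supply by 31.25: p = 20.35 + 0.31q.
New quantity: 223.5 − 0.42q = 20.35 + 0.31q → q' = 278.2877.
Overproduction Δq = 278.2877 − 235.4795 = 42.8082; wedge = subsidy = 31.25.
Welfare loss = ½ × 42.8082 × 31.25 = 668.88.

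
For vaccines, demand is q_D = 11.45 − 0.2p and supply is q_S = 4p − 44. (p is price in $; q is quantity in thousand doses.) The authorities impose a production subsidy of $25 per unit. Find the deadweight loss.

$59.52 thousand

In inverse form: demand p = 57.25 − 5q, supply p = 11 + 0.25q.
Competitive equilibrium: 57.25 − 5q = 11 + 0.25q → q* = 8.8095, p* = 13.2024.
The subsidy lowers effective supply by 25: p = 0.25q − 14.
New quantity: 57.25 − 5q = 0.25q − 14 → q' = 13.5714.
Overproduction Δq = 13.5714 − 8.8095 = 4.7619; wedge = subsidy = 25.
Deadweight loss = ½ × 4.7619 × 25 = $59.52 thousand.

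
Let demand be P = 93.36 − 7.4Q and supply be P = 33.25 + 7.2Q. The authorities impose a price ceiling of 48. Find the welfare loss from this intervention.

Competitive equilibrium: 93.36 − 7.4Q = 33.25 + 7.2Q → Q* = 4.1171, P* = 62.8933.
At the ceiling P = 48, quantity supplied = (48 − 33.25)/7.2 = 2.0486.
Willingness to pay at Q' = 2.0486: 93.36 − 7.4·2.0486 = 78.2004.
ΔQ = 4.1171 − 2.0486 = 2.0685; wedge = 78.2004 − 48 = 30.2004.
DWL = ½ × 2.0685 × 30.2004 = 31.23.

31.23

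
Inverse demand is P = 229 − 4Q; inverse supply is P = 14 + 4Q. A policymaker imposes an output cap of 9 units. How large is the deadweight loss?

1278.06

Competitive equilibrium: 229 − 4Q = 14 + 4Q → Q* = 26.875, P* = 121.5.
At Q = 9: demand price = 229 − 4·9 = 193; supply price = 14 + 4·9 = 50.
ΔQ = 26.875 − 9 = 17.875; wedge = 193 − 50 = 143.
DWL = ½ × 17.875 × 143 = 1278.06.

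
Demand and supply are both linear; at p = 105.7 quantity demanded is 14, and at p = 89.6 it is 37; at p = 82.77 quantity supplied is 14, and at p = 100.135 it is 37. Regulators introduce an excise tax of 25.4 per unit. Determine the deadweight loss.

221.70

Demand slope = (89.6 − 105.7)/(37 − 14) = −0.7, so p = 115.5 − 0.7q.
Supply slope = (100.135 − 82.77)/(37 − 14) = 0.755, so p = 72.2 + 0.755q.
Competitive equilibrium: 115.5 − 0.7q = 72.2 + 0.755q → q* = 29.75945, p* = 94.66838.
With the tax, the buyer price exceeds the seller price by 25.4: (115.5 − 0.7q) − (72.2 + 0.755q) = 25.4 → q' = 12.30241.
Δq = 29.75945 − 12.30241 = 17.45704; the wedge equals the tax, 25.4.
Welfare loss = ½ × 17.45704 × 25.4 = 221.70.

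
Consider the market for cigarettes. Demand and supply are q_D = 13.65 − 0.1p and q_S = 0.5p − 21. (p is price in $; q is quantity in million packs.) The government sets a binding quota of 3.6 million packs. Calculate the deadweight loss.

In inverse form: demand p = 136.5 − 10q, supply p = 42 + 2q.
Competitive equilibrium: 136.5 − 10q = 42 + 2q → q* = 7.875, p* = 57.75.
At q = 3.6: demand price = 136.5 − 10·3.6 = 100.5; supply price = 42 + 2·3.6 = 49.2.
Δq = 7.875 − 3.6 = 4.275; wedge = 100.5 − 49.2 = 51.3.
Deadweight loss = ½ × 4.275 × 51.3 = $109.65 million.

$109.65 million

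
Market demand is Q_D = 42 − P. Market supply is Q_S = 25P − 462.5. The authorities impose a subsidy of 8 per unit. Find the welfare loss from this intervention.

In inverse form: demand P = 42 − Q, supply P = 18.5 + 0.04Q.
Competitive equilibrium: 42 − Q = 18.5 + 0.04Q → Q* = 22.5962, P* = 19.4038.
The subsidy lowers effective supply by 8: P = 10.5 + 0.04Q.
New quantity: 42 − Q = 10.5 + 0.04Q → Q' = 30.2885.
Overproduction ΔQ = 30.2885 − 22.5962 = 7.6923; wedge = subsidy = 8.
Deadweight loss = ½ × 7.6923 × 8 = 30.77.

30.77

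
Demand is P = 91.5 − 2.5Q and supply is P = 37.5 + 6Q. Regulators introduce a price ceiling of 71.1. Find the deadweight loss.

Competitive equilibrium: 91.5 − 2.5Q = 37.5 + 6Q → Q* = 6.3529, P* = 75.6176.
At the ceiling P = 71.1, quantity supplied = (71.1 − 37.5)/6 = 5.6.
Willingness to pay at Q' = 5.6: 91.5 − 2.5·5.6 = 77.5.
ΔQ = 6.3529 − 5.6 = 0.7529; wedge = 77.5 − 71.1 = 6.4.
Deadweight loss = ½ × 0.7529 × 6.4 = 2.41.

2.41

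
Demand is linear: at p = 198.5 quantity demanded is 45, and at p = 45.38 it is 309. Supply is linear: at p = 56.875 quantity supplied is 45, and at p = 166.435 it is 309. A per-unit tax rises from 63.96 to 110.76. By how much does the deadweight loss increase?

4108.99

Demand slope = (45.38 − 198.5)/(309 − 45) = −0.58, so p = 224.6 − 0.58q.
Supply slope = (166.435 − 56.875)/(309 − 45) = 0.415, so p = 38.2 + 0.415q.
Competitive equilibrium: 224.6 − 0.58q = 38.2 + 0.415q → q* = 187.3367, p* = 115.9447.
For a per-unit tax t: Δq = t/0.995, so DWL = ½·t·(t/0.995) = t²/1.99.
At t = 63.96: DWL = 2055.719. At t = 110.76: DWL = 6164.712.
Increase = 6164.712 − 2055.719 = 4108.99.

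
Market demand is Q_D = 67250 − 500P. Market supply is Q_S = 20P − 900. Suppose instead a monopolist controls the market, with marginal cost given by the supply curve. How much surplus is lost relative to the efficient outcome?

In inverse form: demand P = 134.5 − 0.002Q, supply P = 45 + 0.05Q.
Competitive equilibrium: 134.5 − 0.002Q = 45 + 0.05Q → Q* = 1721.1538, P* = 131.0577.
Marginal revenue: MR = 134.5 − 0.004Q. Set MR = MC: 134.5 − 0.004Q = 45 + 0.05Q → Q_m = 1657.4074.
Price P_m = 134.5 − 0.002·1657.4074 = 131.1852; MC(Q_m) = 45 + 0.05·1657.4074 = 127.8704.
Competitive Q* = 1721.1538, so ΔQ = 63.7464; wedge = 131.1852 − 127.8704 = 3.3148.
The triangle = ½ × 63.7464 × 3.3148 = 105.65.

105.65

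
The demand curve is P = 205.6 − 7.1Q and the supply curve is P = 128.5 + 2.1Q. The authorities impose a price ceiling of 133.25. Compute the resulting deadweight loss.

Competitive equilibrium: 205.6 − 7.1Q = 128.5 + 2.1Q → Q* = 8.3804, P* = 146.0989.
At the ceiling P = 133.25, quantity supplied = (133.25 − 128.5)/2.1 = 2.2619.
Willingness to pay at Q' = 2.2619: 205.6 − 7.1·2.2619 = 189.5405.
ΔQ = 8.3804 − 2.2619 = 6.1185; wedge = 189.5405 − 133.25 = 56.2905.
The triangle = ½ × 6.1185 × 56.2905 = 172.21.

172.21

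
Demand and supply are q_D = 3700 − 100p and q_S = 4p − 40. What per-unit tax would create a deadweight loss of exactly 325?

13

In inverse form: demand p = 37 − 0.01q, supply p = 10 + 0.25q.
Competitive equilibrium: 37 − 0.01q = 10 + 0.25q → q* = 103.8462, p* = 35.9615.
A tax t gives Δq = t/0.26 and wedge t, so DWL = t²/0.52.
t²/0.52 = 325 → t² = 169 → t = 13.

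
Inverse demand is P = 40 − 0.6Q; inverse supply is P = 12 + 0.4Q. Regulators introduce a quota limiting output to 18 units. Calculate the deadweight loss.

50

Competitive equilibrium: 40 − 0.6Q = 12 + 0.4Q → Q* = 28, P* = 23.2.
At Q = 18: demand price = 40 − 0.6·18 = 29.2; supply price = 12 + 0.4·18 = 19.2.
ΔQ = 28 − 18 = 10; wedge = 29.2 − 19.2 = 10.
DWL = ½ × 10 × 10 = 50.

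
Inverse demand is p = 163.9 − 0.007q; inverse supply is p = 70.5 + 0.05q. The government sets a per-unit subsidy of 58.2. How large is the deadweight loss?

29712.63

Competitive equilibrium: 163.9 − 0.007q = 70.5 + 0.05q → q* = 1638.5965, p* = 152.4298.
The subsidy lowers effective supply by 58.2: p = 12.3 + 0.05q.
New quantity: 163.9 − 0.007q = 12.3 + 0.05q → q' = 2659.6491.
Overproduction Δq = 2659.6491 − 1638.5965 = 1021.0526; wedge = subsidy = 58.2.
The triangle = ½ × 1021.0526 × 58.2 = 29712.63.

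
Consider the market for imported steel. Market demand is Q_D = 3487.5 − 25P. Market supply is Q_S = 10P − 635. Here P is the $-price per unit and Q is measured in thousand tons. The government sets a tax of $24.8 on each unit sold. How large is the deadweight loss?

$2196.57 thousand

In inverse form: demand P = 139.5 − 0.04Q, supply P = 63.5 + 0.1Q.
Competitive equilibrium: 139.5 − 0.04Q = 63.5 + 0.1Q → Q* = 542.8571, P* = 117.7857.
With the tax, the buyer price exceeds the seller price by 24.8: (139.5 − 0.04Q) − (63.5 + 0.1Q) = 24.8 → Q' = 365.7143.
ΔQ = 542.8571 − 365.7143 = 177.1428; the wedge equals the tax, 24.8.
DWL = ½ × 177.1428 × 24.8 = $2196.57 thousand.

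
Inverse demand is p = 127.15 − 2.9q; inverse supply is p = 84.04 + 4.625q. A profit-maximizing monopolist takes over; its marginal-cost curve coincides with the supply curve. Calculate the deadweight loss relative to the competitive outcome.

Competitive equilibrium: 127.15 − 2.9q = 84.04 + 4.625q → q* = 5.7289, p* = 110.5362.
Marginal revenue: MR = 127.15 − 5.8q. Set MR = MC: 127.15 − 5.8q = 84.04 + 4.625q → q_m = 4.1353.
Price p_m = 127.15 − 2.9·4.1353 = 115.1576; MC(q_m) = 84.04 + 4.625·4.1353 = 103.1658.
Competitive q* = 5.7289, so Δq = 1.5936; wedge = 115.1576 − 103.1658 = 11.9918.
The triangle = ½ × 1.5936 × 11.9918 = 9.56.

9.56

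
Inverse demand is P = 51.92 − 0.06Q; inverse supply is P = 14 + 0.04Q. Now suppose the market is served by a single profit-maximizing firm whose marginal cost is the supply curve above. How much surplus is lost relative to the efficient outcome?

Competitive equilibrium: 51.92 − 0.06Q = 14 + 0.04Q → Q* = 379.2, P* = 29.168.
Marginal revenue: MR = 51.92 − 0.12Q. Set MR = MC: 51.92 − 0.12Q = 14 + 0.04Q → Q_m = 237.
Price P_m = 51.92 − 0.06·237 = 37.7; MC(Q_m) = 14 + 0.04·237 = 23.48.
Competitive Q* = 379.2, so ΔQ = 142.2; wedge = 37.7 − 23.48 = 14.22.
Deadweight loss = ½ × 142.2 × 14.22 = 1011.042.

1011.042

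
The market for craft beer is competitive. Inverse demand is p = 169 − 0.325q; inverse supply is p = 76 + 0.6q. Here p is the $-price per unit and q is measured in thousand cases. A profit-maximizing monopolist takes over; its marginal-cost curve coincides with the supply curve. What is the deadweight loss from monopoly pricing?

$316.04 thousand

Competitive equilibrium: 169 − 0.325q = 76 + 0.6q → q* = 100.5405, p* = 136.3243.
Marginal revenue: MR = 169 − 0.65q. Set MR = MC: 169 − 0.65q = 76 + 0.6q → q_m = 74.4.
Price p_m = 169 − 0.325·74.4 = 144.82; MC(q_m) = 76 + 0.6·74.4 = 120.64.
Competitive q* = 100.5405, so Δq = 26.1405; wedge = 144.82 − 120.64 = 24.18.
DWL = ½ × 26.1405 × 24.18 = $316.04 thousand.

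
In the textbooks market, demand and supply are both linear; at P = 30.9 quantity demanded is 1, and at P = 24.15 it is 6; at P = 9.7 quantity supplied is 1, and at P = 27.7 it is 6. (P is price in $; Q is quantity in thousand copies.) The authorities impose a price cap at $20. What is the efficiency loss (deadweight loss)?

Demand slope = (24.15 − 30.9)/(6 − 1) = −1.35, so P = 32.25 − 1.35Q.
Supply slope = (27.7 − 9.7)/(6 − 1) = 3.6, so P = 6.1 + 3.6Q.
Competitive equilibrium: 32.25 − 1.35Q = 6.1 + 3.6Q → Q* = 5.2828, P* = 25.1182.
At the ceiling P = 20, quantity supplied = (20 − 6.1)/3.6 = 3.8611.
Willingness to pay at Q' = 3.8611: 32.25 − 1.35·3.8611 = 27.0375.
ΔQ = 5.2828 − 3.8611 = 1.4217; wedge = 27.0375 − 20 = 7.0375.
Welfare loss = ½ × 1.4217 × 7.0375 = $5 thousand.

$5 thousand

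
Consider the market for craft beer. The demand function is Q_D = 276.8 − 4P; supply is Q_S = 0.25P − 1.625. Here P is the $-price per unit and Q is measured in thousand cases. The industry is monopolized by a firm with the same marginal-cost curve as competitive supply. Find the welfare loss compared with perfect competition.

$1.43 thousand

In inverse form: demand P = 69.2 − 0.25Q, supply P = 6.5 + 4Q.
Competitive equilibrium: 69.2 − 0.25Q = 6.5 + 4Q → Q* = 14.7529, P* = 65.5118.
Marginal revenue: MR = 69.2 − 0.5Q. Set MR = MC: 69.2 − 0.5Q = 6.5 + 4Q → Q_m = 13.9333.
Price P_m = 69.2 − 0.25·13.9333 = 65.7167; MC(Q_m) = 6.5 + 4·13.9333 = 62.2332.
Competitive Q* = 14.7529, so ΔQ = 0.8196; wedge = 65.7167 − 62.2332 = 3.4835.
DWL = ½ × 0.8196 × 3.4835 = $1.43 thousand.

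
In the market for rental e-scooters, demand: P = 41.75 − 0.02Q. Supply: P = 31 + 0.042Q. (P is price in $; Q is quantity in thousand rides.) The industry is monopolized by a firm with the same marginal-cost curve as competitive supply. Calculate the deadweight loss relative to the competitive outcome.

Competitive equilibrium: 41.75 − 0.02Q = 31 + 0.042Q → Q* = 173.3871, P* = 38.2823.
Marginal revenue: MR = 41.75 − 0.04Q. Set MR = MC: 41.75 − 0.04Q = 31 + 0.042Q → Q_m = 131.0976.
Price P_m = 41.75 − 0.02·131.0976 = 39.128; MC(Q_m) = 31 + 0.042·131.0976 = 36.5061.
Competitive Q* = 173.3871, so ΔQ = 42.2895; wedge = 39.128 − 36.5061 = 2.6219.
DWL = ½ × 42.2895 × 2.6219 = $55.44 thousand.

$55.44 thousand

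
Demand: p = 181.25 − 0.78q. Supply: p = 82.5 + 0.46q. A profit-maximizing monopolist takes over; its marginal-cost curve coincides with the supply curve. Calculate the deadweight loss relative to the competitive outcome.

586.29

Competitive equilibrium: 181.25 − 0.78q = 82.5 + 0.46q → q* = 79.6371, p* = 119.1331.
Marginal revenue: MR = 181.25 − 1.56q. Set MR = MC: 181.25 − 1.56q = 82.5 + 0.46q → q_m = 48.8861.
Price p_m = 181.25 − 0.78·48.8861 = 143.1188; MC(q_m) = 82.5 + 0.46·48.8861 = 104.9876.
Competitive q* = 79.6371, so Δq = 30.751; wedge = 143.1188 − 104.9876 = 38.1312.
DWL = ½ × 30.751 × 38.1312 = 586.29.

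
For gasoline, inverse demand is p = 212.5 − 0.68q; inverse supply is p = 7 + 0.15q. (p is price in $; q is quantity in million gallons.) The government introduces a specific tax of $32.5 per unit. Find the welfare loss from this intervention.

Competitive equilibrium: 212.5 − 0.68q = 7 + 0.15q → q* = 247.5904, p* = 44.1386.
With the tax, the buyer price exceeds the seller price by 32.5: (212.5 − 0.68q) − (7 + 0.15q) = 32.5 → q' = 208.4337.
Δq = 247.5904 − 208.4337 = 39.1567; the wedge equals the tax, 32.5.
The triangle = ½ × 39.1567 × 32.5 = $636.30 million.

$636.30 million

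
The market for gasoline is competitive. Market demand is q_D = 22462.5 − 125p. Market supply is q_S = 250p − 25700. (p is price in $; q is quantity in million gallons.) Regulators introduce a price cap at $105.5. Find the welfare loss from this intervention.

$197226.67 million

In inverse form: demand p = 179.7 − 0.008q, supply p = 102.8 + 0.004q.
Competitive equilibrium: 179.7 − 0.008q = 102.8 + 0.004q → q* = 6408.3333, p* = 128.4333.
At the ceiling p = 105.5, quantity supplied = (105.5 − 102.8)/0.004 = 675.
Willingness to pay at q' = 675: 179.7 − 0.008·675 = 174.3.
Δq = 6408.3333 − 675 = 5733.3333; wedge = 174.3 − 105.5 = 68.8.
Deadweight loss = ½ × 5733.3333 × 68.8 = $197226.67 million.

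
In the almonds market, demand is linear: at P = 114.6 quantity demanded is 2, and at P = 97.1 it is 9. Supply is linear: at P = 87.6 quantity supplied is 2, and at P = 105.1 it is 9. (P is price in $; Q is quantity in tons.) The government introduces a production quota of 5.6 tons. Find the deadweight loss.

Demand slope = (97.1 − 114.6)/(9 − 2) = −2.5, so P = 119.6 − 2.5Q.
Supply slope = (105.1 − 87.6)/(9 − 2) = 2.5, so P = 82.6 + 2.5Q.
Competitive equilibrium: 119.6 − 2.5Q = 82.6 + 2.5Q → Q* = 7.4, P* = 101.1.
At Q = 5.6: demand price = 119.6 − 2.5·5.6 = 105.6; supply price = 82.6 + 2.5·5.6 = 96.6.
ΔQ = 7.4 − 5.6 = 1.8; wedge = 105.6 − 96.6 = 9.
The triangle = ½ × 1.8 × 9 = $8.10.

$8.10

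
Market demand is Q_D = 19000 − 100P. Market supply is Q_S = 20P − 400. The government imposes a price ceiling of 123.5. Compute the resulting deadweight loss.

17480.33

In inverse form: demand P = 190 − 0.01Q, supply P = 20 + 0.05Q.
Competitive equilibrium: 190 − 0.01Q = 20 + 0.05Q → Q* = 2833.3333, P* = 161.6667.
At the ceiling P = 123.5, quantity supplied = (123.5 − 20)/0.05 = 2070.
Willingness to pay at Q' = 2070: 190 − 0.01·2070 = 169.3.
ΔQ = 2833.3333 − 2070 = 763.3333; wedge = 169.3 − 123.5 = 45.8.
Deadweight loss = ½ × 763.3333 × 45.8 = 17480.33.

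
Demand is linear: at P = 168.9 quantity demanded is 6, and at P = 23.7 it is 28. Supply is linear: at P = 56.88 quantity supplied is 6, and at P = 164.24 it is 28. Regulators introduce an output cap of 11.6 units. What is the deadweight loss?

Demand slope = (23.7 − 168.9)/(28 − 6) = −6.6, so P = 208.5 − 6.6Q.
Supply slope = (164.24 − 56.88)/(28 − 6) = 4.88, so P = 27.6 + 4.88Q.
Competitive equilibrium: 208.5 − 6.6Q = 27.6 + 4.88Q → Q* = 15.7578, P* = 104.4983.
At Q = 11.6: demand price = 208.5 − 6.6·11.6 = 131.94; supply price = 27.6 + 4.88·11.6 = 84.208.
ΔQ = 15.7578 − 11.6 = 4.1578; wedge = 131.94 − 84.208 = 47.732.
The triangle = ½ × 4.1578 × 47.732 = 99.23.

99.23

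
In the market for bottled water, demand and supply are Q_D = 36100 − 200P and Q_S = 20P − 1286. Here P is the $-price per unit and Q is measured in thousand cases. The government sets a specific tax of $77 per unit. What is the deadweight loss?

In inverse form: demand P = 180.5 − 0.005Q, supply P = 64.3 + 0.05Q.
Competitive equilibrium: 180.5 − 0.005Q = 64.3 + 0.05Q → Q* = 2112.7273, P* = 169.9364.
With the tax, the buyer price exceeds the seller price by 77: (180.5 − 0.005Q) − (64.3 + 0.05Q) = 77 → Q' = 712.7273.
ΔQ = 2112.7273 − 712.7273 = 1400; the wedge equals the tax, 77.
Deadweight loss = ½ × 1400 × 77 = $53900 thousand.

$53900 thousand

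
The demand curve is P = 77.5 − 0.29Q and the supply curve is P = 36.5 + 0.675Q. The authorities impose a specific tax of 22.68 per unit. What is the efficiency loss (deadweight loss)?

266.52

Competitive equilibrium: 77.5 − 0.29Q = 36.5 + 0.675Q → Q* = 42.487, P* = 65.1788.
With the tax, the buyer price exceeds the seller price by 22.68: (77.5 − 0.29Q) − (36.5 + 0.675Q) = 22.68 → Q' = 18.9845.
ΔQ = 42.487 − 18.9845 = 23.5025; the wedge equals the tax, 22.68.
Deadweight loss = ½ × 23.5025 × 22.68 = 266.52.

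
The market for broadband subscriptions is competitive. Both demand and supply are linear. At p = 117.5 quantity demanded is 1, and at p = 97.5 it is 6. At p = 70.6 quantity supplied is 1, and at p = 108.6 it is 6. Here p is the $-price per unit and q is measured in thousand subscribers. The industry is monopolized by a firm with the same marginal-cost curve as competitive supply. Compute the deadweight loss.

$9.70 thousand

Demand slope = (97.5 − 117.5)/(6 − 1) = −4, so p = 121.5 − 4q.
Supply slope = (108.6 − 70.6)/(6 − 1) = 7.6, so p = 63 + 7.6q.
Competitive equilibrium: 121.5 − 4q = 63 + 7.6q → q* = 5.0431, p* = 101.3276.
Marginal revenue: MR = 121.5 − 8q. Set MR = MC: 121.5 − 8q = 63 + 7.6q → q_m = 3.75.
Price p_m = 121.5 − 4·3.75 = 106.5; MC(q_m) = 63 + 7.6·3.75 = 91.5.
Competitive q* = 5.0431, so Δq = 1.2931; wedge = 106.5 − 91.5 = 15.
Welfare loss = ½ × 1.2931 × 15 = $9.70 thousand.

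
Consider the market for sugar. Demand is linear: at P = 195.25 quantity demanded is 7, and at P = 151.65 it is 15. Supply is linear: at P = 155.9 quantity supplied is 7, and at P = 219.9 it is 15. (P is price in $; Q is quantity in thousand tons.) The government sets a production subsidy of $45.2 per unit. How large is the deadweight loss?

$75.95 thousand

Demand slope = (151.65 − 195.25)/(15 − 7) = −5.45, so P = 233.4 − 5.45Q.
Supply slope = (219.9 − 155.9)/(15 − 7) = 8, so P = 99.9 + 8Q.
Competitive equilibrium: 233.4 − 5.45Q = 99.9 + 8Q → Q* = 9.9257, P* = 179.3052.
The subsidy lowers effective supply by 45.2: P = 54.7 + 8Q.
New quantity: 233.4 − 5.45Q = 54.7 + 8Q → Q' = 13.2862.
Overproduction ΔQ = 13.2862 − 9.9257 = 3.3605; wedge = subsidy = 45.2.
Deadweight loss = ½ × 3.3605 × 45.2 = $75.95 thousand.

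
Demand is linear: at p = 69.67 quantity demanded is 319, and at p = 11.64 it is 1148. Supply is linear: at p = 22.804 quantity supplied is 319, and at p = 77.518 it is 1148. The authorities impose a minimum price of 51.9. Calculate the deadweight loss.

559.97

Demand slope = (11.64 − 69.67)/(1148 − 319) = −0.07, so p = 92 − 0.07q.
Supply slope = (77.518 − 22.804)/(1148 − 319) = 0.066, so p = 1.75 + 0.066q.
Competitive equilibrium: 92 − 0.07q = 1.75 + 0.066q → q* = 663.6029, p* = 45.5478.
At the floor p = 51.9, quantity demanded = (92 − 51.9)/0.07 = 572.8571.
Sellers' marginal cost at q' = 572.8571: 1.75 + 0.066·572.8571 = 39.5586.
Δq = 663.6029 − 572.8571 = 90.7458; wedge = 51.9 − 39.5586 = 12.3414.
Welfare loss = ½ × 90.7458 × 12.3414 = 559.97.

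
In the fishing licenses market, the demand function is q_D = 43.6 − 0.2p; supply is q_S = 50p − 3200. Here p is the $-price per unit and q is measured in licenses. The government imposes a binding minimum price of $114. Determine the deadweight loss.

$244.88

In inverse form: demand p = 218 − 5q, supply p = 64 + 0.02q.
Competitive equilibrium: 218 − 5q = 64 + 0.02q → q* = 30.6773, p* = 64.6135.
At the floor p = 114, quantity demanded = (218 − 114)/5 = 20.8.
Sellers' marginal cost at q' = 20.8: 64 + 0.02·20.8 = 64.416.
Δq = 30.6773 − 20.8 = 9.8773; wedge = 114 − 64.416 = 49.584.
The triangle = ½ × 9.8773 × 49.584 = $244.88.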